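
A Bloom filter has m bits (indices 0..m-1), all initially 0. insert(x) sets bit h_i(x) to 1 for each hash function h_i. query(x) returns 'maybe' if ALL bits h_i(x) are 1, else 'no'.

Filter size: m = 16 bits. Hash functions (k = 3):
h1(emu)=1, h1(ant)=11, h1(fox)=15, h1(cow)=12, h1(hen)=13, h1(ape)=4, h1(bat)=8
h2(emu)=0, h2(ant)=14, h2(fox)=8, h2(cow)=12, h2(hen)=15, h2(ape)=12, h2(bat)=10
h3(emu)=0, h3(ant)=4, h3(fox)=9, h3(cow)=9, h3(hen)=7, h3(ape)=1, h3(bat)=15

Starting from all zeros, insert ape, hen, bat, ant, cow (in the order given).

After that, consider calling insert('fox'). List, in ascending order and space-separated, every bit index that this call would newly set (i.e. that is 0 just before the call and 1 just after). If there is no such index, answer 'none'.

Answer: none

Derivation:
Start: bits=0000000000000000
After insert 'ape': sets bits 1 4 12 -> bits=0100100000001000
After insert 'hen': sets bits 7 13 15 -> bits=0100100100001101
After insert 'bat': sets bits 8 10 15 -> bits=0100100110101101
After insert 'ant': sets bits 4 11 14 -> bits=0100100110111111
After insert 'cow': sets bits 9 12 -> bits=0100100111111111
insert 'fox' would touch bits 8 9 15; currently bit8=1, bit9=1, bit15=1
Bits that are 0 among those (would change 0->1): none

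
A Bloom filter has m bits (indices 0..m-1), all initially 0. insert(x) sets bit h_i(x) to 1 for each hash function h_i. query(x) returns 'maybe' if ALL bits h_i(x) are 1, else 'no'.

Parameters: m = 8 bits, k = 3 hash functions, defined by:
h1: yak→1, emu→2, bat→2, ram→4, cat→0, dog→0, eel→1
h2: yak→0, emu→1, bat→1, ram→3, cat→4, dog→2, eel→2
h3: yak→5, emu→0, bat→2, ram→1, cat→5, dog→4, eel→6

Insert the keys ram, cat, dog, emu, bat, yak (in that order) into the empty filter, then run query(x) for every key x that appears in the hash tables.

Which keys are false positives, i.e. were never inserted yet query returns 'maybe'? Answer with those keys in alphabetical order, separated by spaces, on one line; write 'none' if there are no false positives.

Start: bits=00000000
After insert 'ram': sets bits 1 3 4 -> bits=01011000
After insert 'cat': sets bits 0 4 5 -> bits=11011100
After insert 'dog': sets bits 0 2 4 -> bits=11111100
After insert 'emu': sets bits 0 1 2 -> bits=11111100
After insert 'bat': sets bits 1 2 -> bits=11111100
After insert 'yak': sets bits 0 1 5 -> bits=11111100
Not inserted: eel — query each against bits=11111100:
query eel: checks bit1=1, bit2=1, bit6=0 (has a 0) -> no => not a false positive
False positives (alphabetical): none

Answer: none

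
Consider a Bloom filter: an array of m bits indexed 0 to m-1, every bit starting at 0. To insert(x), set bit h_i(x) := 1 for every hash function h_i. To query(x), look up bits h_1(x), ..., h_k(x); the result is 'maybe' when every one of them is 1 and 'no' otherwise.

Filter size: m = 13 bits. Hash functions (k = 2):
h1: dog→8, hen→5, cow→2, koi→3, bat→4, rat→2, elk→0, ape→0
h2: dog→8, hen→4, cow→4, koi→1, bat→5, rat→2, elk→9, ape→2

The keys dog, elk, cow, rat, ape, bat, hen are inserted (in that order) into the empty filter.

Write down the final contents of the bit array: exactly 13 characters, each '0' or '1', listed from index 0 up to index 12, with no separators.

Answer: 1010110011000

Derivation:
Start: bits=0000000000000
After insert 'dog': sets bits 8 -> bits=0000000010000
After insert 'elk': sets bits 0 9 -> bits=1000000011000
After insert 'cow': sets bits 2 4 -> bits=1010100011000
After insert 'rat': sets bits 2 -> bits=1010100011000
After insert 'ape': sets bits 0 2 -> bits=1010100011000
After insert 'bat': sets bits 4 5 -> bits=1010110011000
After insert 'hen': sets bits 4 5 -> bits=1010110011000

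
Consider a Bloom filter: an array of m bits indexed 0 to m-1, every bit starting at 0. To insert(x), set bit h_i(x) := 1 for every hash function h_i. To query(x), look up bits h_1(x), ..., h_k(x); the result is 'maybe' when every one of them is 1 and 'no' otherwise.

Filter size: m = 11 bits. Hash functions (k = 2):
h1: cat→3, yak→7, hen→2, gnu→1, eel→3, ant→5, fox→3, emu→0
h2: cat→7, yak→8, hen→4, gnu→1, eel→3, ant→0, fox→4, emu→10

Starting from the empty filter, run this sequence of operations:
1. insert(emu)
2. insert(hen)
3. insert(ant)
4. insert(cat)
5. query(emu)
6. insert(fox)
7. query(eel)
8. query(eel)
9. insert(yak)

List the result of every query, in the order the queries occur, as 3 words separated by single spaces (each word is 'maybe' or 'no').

Answer: maybe maybe maybe

Derivation:
Start: bits=00000000000
Op 1: insert emu -> sets bits 0 10 -> bits=10000000001
Op 2: insert hen -> sets bits 2 4 -> bits=10101000001
Op 3: insert ant -> sets bits 0 5 -> bits=10101100001
Op 4: insert cat -> sets bits 3 7 -> bits=10111101001
Op 5: query emu -> checks bit0=1, bit10=1 (all 1) -> maybe
Op 6: insert fox -> sets bits 3 4 -> bits=10111101001
Op 7: query eel -> checks bit3=1 (all 1) -> maybe
Op 8: query eel -> checks bit3=1 (all 1) -> maybe
Op 9: insert yak -> sets bits 7 8 -> bits=10111101101
Query results in order: maybe maybe maybe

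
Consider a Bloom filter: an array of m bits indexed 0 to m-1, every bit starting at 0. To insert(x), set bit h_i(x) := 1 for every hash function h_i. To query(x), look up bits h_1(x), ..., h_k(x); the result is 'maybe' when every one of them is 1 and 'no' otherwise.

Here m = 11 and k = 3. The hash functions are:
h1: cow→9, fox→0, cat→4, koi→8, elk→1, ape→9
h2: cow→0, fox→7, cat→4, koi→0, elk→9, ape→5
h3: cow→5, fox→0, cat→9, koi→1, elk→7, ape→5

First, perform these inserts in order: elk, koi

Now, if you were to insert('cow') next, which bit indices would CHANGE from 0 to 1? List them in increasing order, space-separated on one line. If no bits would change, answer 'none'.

Answer: 5

Derivation:
Start: bits=00000000000
After insert 'elk': sets bits 1 7 9 -> bits=01000001010
After insert 'koi': sets bits 0 1 8 -> bits=11000001110
insert 'cow' would touch bits 0 5 9; currently bit0=1, bit5=0, bit9=1
Bits that are 0 among those (would change 0->1): 5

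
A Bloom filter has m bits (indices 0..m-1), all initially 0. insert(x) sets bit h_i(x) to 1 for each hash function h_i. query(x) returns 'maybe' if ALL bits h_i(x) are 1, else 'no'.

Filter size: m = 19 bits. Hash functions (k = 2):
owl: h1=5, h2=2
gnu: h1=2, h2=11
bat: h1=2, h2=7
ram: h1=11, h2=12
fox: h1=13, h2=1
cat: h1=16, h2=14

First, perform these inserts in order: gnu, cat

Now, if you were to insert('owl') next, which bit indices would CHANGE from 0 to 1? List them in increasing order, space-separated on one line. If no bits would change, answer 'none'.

Start: bits=0000000000000000000
After insert 'gnu': sets bits 2 11 -> bits=0010000000010000000
After insert 'cat': sets bits 14 16 -> bits=0010000000010010100
insert 'owl' would touch bits 2 5; currently bit2=1, bit5=0
Bits that are 0 among those (would change 0->1): 5

Answer: 5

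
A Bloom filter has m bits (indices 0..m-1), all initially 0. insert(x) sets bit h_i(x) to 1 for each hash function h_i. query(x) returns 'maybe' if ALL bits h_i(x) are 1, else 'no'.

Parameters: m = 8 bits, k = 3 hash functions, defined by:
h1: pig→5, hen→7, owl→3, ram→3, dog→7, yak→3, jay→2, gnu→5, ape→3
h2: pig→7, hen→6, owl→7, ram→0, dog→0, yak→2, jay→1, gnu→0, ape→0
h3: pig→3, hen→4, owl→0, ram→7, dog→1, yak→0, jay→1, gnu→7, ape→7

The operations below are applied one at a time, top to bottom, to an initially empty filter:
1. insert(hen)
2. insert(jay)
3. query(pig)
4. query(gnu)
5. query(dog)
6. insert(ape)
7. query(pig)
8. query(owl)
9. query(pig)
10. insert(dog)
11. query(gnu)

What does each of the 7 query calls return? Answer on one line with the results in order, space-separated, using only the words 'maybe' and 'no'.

Start: bits=00000000
Op 1: insert hen -> sets bits 4 6 7 -> bits=00001011
Op 2: insert jay -> sets bits 1 2 -> bits=01101011
Op 3: query pig -> checks bit3=0, bit5=0, bit7=1 (has a 0) -> no
Op 4: query gnu -> checks bit0=0, bit5=0, bit7=1 (has a 0) -> no
Op 5: query dog -> checks bit0=0, bit1=1, bit7=1 (has a 0) -> no
Op 6: insert ape -> sets bits 0 3 7 -> bits=11111011
Op 7: query pig -> checks bit3=1, bit5=0, bit7=1 (has a 0) -> no
Op 8: query owl -> checks bit0=1, bit3=1, bit7=1 (all 1) -> maybe
Op 9: query pig -> checks bit3=1, bit5=0, bit7=1 (has a 0) -> no
Op 10: insert dog -> sets bits 0 1 7 -> bits=11111011
Op 11: query gnu -> checks bit0=1, bit5=0, bit7=1 (has a 0) -> no
Query results in order: no no no no maybe no no

Answer: no no no no maybe no no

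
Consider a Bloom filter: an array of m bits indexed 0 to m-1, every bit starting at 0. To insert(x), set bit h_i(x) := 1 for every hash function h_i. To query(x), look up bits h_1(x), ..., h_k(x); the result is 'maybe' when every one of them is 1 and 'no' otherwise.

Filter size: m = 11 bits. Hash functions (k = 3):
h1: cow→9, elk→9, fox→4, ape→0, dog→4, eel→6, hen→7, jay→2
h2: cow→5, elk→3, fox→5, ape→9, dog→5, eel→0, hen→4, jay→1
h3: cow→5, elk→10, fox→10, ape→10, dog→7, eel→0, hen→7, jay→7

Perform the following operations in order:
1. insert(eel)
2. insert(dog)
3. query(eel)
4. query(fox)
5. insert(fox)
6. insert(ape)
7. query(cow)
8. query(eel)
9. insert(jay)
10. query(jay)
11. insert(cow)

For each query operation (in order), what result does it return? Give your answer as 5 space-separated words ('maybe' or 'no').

Answer: maybe no maybe maybe maybe

Derivation:
Start: bits=00000000000
Op 1: insert eel -> sets bits 0 6 -> bits=10000010000
Op 2: insert dog -> sets bits 4 5 7 -> bits=10001111000
Op 3: query eel -> checks bit0=1, bit6=1 (all 1) -> maybe
Op 4: query fox -> checks bit4=1, bit5=1, bit10=0 (has a 0) -> no
Op 5: insert fox -> sets bits 4 5 10 -> bits=10001111001
Op 6: insert ape -> sets bits 0 9 10 -> bits=10001111011
Op 7: query cow -> checks bit5=1, bit9=1 (all 1) -> maybe
Op 8: query eel -> checks bit0=1, bit6=1 (all 1) -> maybe
Op 9: insert jay -> sets bits 1 2 7 -> bits=11101111011
Op 10: query jay -> checks bit1=1, bit2=1, bit7=1 (all 1) -> maybe
Op 11: insert cow -> sets bits 5 9 -> bits=11101111011
Query results in order: maybe no maybe maybe maybe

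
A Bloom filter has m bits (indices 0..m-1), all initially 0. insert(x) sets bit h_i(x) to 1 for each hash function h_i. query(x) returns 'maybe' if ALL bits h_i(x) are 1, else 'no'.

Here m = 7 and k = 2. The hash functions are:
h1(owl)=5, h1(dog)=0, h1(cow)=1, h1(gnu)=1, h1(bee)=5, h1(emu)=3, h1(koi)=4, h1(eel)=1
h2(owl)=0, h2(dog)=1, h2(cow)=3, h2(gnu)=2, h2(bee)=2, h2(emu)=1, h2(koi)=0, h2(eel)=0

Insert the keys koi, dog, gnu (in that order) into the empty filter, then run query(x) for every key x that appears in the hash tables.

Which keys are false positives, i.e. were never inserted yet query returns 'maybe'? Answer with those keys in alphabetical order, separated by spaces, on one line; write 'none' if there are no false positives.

Start: bits=0000000
After insert 'koi': sets bits 0 4 -> bits=1000100
After insert 'dog': sets bits 0 1 -> bits=1100100
After insert 'gnu': sets bits 1 2 -> bits=1110100
Not inserted: bee cow eel emu owl — query each against bits=1110100:
query bee: checks bit2=1, bit5=0 (has a 0) -> no => not a false positive
query cow: checks bit1=1, bit3=0 (has a 0) -> no => not a false positive
query eel: checks bit0=1, bit1=1 (all 1) -> maybe => FALSE POSITIVE
query emu: checks bit1=1, bit3=0 (has a 0) -> no => not a false positive
query owl: checks bit0=1, bit5=0 (has a 0) -> no => not a false positive
False positives (alphabetical): eel

Answer: eel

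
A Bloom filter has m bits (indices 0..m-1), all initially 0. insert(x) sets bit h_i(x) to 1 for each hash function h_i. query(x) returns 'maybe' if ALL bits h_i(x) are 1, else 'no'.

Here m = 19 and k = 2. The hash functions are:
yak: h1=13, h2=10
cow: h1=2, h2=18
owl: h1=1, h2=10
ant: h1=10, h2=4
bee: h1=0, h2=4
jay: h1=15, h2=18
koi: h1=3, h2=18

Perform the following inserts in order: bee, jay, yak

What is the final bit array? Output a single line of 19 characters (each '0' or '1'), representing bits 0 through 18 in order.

Answer: 1000100000100101001

Derivation:
Start: bits=0000000000000000000
After insert 'bee': sets bits 0 4 -> bits=1000100000000000000
After insert 'jay': sets bits 15 18 -> bits=1000100000000001001
After insert 'yak': sets bits 10 13 -> bits=1000100000100101001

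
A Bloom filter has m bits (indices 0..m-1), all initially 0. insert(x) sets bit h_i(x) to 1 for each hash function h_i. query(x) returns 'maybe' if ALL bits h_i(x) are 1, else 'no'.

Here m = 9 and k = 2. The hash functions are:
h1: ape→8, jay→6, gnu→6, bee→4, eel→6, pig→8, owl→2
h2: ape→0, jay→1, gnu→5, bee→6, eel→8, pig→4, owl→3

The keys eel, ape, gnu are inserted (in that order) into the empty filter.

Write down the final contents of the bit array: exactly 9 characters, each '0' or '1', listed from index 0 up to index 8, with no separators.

Answer: 100001101

Derivation:
Start: bits=000000000
After insert 'eel': sets bits 6 8 -> bits=000000101
After insert 'ape': sets bits 0 8 -> bits=100000101
After insert 'gnu': sets bits 5 6 -> bits=100001101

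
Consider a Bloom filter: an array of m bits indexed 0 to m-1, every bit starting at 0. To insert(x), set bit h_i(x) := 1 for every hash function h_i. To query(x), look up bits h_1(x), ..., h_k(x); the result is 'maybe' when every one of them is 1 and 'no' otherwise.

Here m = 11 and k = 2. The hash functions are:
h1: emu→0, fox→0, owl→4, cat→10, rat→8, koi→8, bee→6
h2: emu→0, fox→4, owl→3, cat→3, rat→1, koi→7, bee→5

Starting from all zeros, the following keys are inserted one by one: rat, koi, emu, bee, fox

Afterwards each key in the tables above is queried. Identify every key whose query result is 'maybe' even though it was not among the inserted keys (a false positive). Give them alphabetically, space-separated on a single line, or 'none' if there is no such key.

Start: bits=00000000000
After insert 'rat': sets bits 1 8 -> bits=01000000100
After insert 'koi': sets bits 7 8 -> bits=01000001100
After insert 'emu': sets bits 0 -> bits=11000001100
After insert 'bee': sets bits 5 6 -> bits=11000111100
After insert 'fox': sets bits 0 4 -> bits=11001111100
Not inserted: cat owl — query each against bits=11001111100:
query cat: checks bit3=0, bit10=0 (has a 0) -> no => not a false positive
query owl: checks bit3=0, bit4=1 (has a 0) -> no => not a false positive
False positives (alphabetical): none

Answer: none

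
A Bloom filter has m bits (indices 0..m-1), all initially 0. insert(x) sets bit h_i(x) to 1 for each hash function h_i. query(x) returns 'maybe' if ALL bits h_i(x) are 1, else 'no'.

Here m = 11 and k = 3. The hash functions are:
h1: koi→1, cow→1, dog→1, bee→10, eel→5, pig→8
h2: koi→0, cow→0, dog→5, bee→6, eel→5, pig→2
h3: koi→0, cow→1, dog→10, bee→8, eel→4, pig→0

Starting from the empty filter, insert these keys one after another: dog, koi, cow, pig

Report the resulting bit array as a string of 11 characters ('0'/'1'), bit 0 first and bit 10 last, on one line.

Answer: 11100100101

Derivation:
Start: bits=00000000000
After insert 'dog': sets bits 1 5 10 -> bits=01000100001
After insert 'koi': sets bits 0 1 -> bits=11000100001
After insert 'cow': sets bits 0 1 -> bits=11000100001
After insert 'pig': sets bits 0 2 8 -> bits=11100100101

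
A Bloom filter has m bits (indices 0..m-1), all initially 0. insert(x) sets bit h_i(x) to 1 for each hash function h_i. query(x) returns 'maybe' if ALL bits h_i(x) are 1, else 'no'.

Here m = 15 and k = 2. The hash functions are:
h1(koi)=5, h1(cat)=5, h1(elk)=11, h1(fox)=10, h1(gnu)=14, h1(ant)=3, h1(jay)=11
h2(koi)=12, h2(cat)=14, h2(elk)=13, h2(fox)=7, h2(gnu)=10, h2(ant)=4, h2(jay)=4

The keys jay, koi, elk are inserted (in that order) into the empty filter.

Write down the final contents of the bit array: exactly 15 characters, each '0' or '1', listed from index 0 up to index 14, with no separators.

Start: bits=000000000000000
After insert 'jay': sets bits 4 11 -> bits=000010000001000
After insert 'koi': sets bits 5 12 -> bits=000011000001100
After insert 'elk': sets bits 11 13 -> bits=000011000001110

Answer: 000011000001110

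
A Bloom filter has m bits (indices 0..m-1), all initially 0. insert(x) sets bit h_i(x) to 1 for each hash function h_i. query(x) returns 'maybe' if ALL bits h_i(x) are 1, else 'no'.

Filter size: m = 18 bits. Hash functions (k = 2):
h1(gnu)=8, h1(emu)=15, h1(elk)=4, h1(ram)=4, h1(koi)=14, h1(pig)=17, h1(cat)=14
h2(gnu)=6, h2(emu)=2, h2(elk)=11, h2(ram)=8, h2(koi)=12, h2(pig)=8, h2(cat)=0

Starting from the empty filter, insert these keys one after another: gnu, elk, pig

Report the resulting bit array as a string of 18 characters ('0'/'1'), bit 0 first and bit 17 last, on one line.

Start: bits=000000000000000000
After insert 'gnu': sets bits 6 8 -> bits=000000101000000000
After insert 'elk': sets bits 4 11 -> bits=000010101001000000
After insert 'pig': sets bits 8 17 -> bits=000010101001000001

Answer: 000010101001000001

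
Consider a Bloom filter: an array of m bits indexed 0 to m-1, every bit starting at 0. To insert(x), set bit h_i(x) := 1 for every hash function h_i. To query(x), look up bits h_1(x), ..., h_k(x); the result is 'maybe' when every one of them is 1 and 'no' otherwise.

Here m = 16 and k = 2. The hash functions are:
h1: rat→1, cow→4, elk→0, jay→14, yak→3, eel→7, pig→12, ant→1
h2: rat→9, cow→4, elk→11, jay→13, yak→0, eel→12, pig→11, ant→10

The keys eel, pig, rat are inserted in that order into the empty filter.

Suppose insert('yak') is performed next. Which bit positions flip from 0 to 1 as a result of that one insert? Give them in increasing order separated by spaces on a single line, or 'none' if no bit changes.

Answer: 0 3

Derivation:
Start: bits=0000000000000000
After insert 'eel': sets bits 7 12 -> bits=0000000100001000
After insert 'pig': sets bits 11 12 -> bits=0000000100011000
After insert 'rat': sets bits 1 9 -> bits=0100000101011000
insert 'yak' would touch bits 0 3; currently bit0=0, bit3=0
Bits that are 0 among those (would change 0->1): 0 3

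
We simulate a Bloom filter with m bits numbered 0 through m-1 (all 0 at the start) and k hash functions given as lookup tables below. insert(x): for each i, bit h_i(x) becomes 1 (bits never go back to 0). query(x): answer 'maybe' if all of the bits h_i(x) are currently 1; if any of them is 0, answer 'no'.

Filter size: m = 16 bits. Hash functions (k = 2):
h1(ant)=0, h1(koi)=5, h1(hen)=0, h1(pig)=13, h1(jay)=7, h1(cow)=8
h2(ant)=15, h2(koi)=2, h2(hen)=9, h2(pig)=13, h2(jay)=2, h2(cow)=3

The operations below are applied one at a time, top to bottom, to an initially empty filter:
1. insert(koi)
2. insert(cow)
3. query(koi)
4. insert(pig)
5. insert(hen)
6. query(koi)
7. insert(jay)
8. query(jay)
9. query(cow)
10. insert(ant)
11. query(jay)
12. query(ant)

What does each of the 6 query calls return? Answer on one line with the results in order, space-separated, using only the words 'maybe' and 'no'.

Answer: maybe maybe maybe maybe maybe maybe

Derivation:
Start: bits=0000000000000000
Op 1: insert koi -> sets bits 2 5 -> bits=0010010000000000
Op 2: insert cow -> sets bits 3 8 -> bits=0011010010000000
Op 3: query koi -> checks bit2=1, bit5=1 (all 1) -> maybe
Op 4: insert pig -> sets bits 13 -> bits=0011010010000100
Op 5: insert hen -> sets bits 0 9 -> bits=1011010011000100
Op 6: query koi -> checks bit2=1, bit5=1 (all 1) -> maybe
Op 7: insert jay -> sets bits 2 7 -> bits=1011010111000100
Op 8: query jay -> checks bit2=1, bit7=1 (all 1) -> maybe
Op 9: query cow -> checks bit3=1, bit8=1 (all 1) -> maybe
Op 10: insert ant -> sets bits 0 15 -> bits=1011010111000101
Op 11: query jay -> checks bit2=1, bit7=1 (all 1) -> maybe
Op 12: query ant -> checks bit0=1, bit15=1 (all 1) -> maybe
Query results in order: maybe maybe maybe maybe maybe maybe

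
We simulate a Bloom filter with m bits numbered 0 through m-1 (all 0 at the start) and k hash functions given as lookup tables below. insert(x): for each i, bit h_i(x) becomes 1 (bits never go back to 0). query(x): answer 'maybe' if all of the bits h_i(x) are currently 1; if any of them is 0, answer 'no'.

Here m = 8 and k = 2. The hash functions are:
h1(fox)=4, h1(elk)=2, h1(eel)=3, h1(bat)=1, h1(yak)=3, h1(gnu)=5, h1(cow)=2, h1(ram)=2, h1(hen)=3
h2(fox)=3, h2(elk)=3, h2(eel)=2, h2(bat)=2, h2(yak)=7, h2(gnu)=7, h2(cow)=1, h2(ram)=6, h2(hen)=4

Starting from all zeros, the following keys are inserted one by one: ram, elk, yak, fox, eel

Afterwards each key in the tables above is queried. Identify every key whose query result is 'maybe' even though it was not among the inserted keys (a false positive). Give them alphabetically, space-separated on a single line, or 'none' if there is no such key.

Answer: hen

Derivation:
Start: bits=00000000
After insert 'ram': sets bits 2 6 -> bits=00100010
After insert 'elk': sets bits 2 3 -> bits=00110010
After insert 'yak': sets bits 3 7 -> bits=00110011
After insert 'fox': sets bits 3 4 -> bits=00111011
After insert 'eel': sets bits 2 3 -> bits=00111011
Not inserted: bat cow gnu hen — query each against bits=00111011:
query bat: checks bit1=0, bit2=1 (has a 0) -> no => not a false positive
query cow: checks bit1=0, bit2=1 (has a 0) -> no => not a false positive
query gnu: checks bit5=0, bit7=1 (has a 0) -> no => not a false positive
query hen: checks bit3=1, bit4=1 (all 1) -> maybe => FALSE POSITIVE
False positives (alphabetical): hen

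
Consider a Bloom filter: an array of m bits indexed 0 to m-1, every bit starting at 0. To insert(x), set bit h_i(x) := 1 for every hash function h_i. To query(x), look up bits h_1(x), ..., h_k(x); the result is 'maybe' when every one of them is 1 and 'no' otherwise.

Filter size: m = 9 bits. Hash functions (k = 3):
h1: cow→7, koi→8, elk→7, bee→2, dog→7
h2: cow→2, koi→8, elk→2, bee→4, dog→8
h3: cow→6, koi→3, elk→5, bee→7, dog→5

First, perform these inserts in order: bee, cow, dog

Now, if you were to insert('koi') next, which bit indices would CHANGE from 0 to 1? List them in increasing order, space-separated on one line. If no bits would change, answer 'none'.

Answer: 3

Derivation:
Start: bits=000000000
After insert 'bee': sets bits 2 4 7 -> bits=001010010
After insert 'cow': sets bits 2 6 7 -> bits=001010110
After insert 'dog': sets bits 5 7 8 -> bits=001011111
insert 'koi' would touch bits 3 8; currently bit3=0, bit8=1
Bits that are 0 among those (would change 0->1): 3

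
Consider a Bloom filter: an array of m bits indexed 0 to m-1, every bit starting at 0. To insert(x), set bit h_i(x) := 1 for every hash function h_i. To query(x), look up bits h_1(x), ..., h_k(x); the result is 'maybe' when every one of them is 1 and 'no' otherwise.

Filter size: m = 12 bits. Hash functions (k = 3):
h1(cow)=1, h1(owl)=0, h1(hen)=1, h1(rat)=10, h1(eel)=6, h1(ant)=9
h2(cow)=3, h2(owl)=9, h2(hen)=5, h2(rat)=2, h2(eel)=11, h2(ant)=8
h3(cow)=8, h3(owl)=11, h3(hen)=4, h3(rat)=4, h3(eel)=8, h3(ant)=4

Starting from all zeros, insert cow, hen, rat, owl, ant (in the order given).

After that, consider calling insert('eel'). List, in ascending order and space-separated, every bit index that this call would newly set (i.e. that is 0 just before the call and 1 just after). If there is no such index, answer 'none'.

Answer: 6

Derivation:
Start: bits=000000000000
After insert 'cow': sets bits 1 3 8 -> bits=010100001000
After insert 'hen': sets bits 1 4 5 -> bits=010111001000
After insert 'rat': sets bits 2 4 10 -> bits=011111001010
After insert 'owl': sets bits 0 9 11 -> bits=111111001111
After insert 'ant': sets bits 4 8 9 -> bits=111111001111
insert 'eel' would touch bits 6 8 11; currently bit6=0, bit8=1, bit11=1
Bits that are 0 among those (would change 0->1): 6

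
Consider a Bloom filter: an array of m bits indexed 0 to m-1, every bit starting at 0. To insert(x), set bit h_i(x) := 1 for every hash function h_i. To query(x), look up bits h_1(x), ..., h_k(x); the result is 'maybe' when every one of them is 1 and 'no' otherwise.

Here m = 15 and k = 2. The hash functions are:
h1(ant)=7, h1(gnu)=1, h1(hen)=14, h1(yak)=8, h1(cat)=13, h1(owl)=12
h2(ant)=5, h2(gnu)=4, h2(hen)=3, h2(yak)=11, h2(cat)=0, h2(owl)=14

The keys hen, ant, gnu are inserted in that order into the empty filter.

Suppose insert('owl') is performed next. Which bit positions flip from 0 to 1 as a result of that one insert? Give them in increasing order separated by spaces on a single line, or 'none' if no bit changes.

Start: bits=000000000000000
After insert 'hen': sets bits 3 14 -> bits=000100000000001
After insert 'ant': sets bits 5 7 -> bits=000101010000001
After insert 'gnu': sets bits 1 4 -> bits=010111010000001
insert 'owl' would touch bits 12 14; currently bit12=0, bit14=1
Bits that are 0 among those (would change 0->1): 12

Answer: 12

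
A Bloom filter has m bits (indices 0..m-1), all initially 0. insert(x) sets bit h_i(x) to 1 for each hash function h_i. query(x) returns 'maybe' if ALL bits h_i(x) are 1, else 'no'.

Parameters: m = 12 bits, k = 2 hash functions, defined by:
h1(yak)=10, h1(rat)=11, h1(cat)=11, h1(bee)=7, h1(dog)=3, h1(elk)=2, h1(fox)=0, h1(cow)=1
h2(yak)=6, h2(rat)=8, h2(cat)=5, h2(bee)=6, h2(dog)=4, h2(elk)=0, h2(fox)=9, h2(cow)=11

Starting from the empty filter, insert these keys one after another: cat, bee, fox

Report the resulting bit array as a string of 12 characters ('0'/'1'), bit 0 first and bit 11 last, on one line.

Answer: 100001110101

Derivation:
Start: bits=000000000000
After insert 'cat': sets bits 5 11 -> bits=000001000001
After insert 'bee': sets bits 6 7 -> bits=000001110001
After insert 'fox': sets bits 0 9 -> bits=100001110101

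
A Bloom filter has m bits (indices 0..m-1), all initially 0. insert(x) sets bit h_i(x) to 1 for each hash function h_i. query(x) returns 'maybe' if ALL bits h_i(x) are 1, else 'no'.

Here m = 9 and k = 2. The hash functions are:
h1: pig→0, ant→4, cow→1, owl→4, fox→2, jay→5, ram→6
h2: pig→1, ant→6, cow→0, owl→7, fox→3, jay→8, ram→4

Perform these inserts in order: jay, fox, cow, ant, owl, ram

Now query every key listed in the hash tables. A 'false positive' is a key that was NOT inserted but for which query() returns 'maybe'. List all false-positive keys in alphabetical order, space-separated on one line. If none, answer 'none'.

Answer: pig

Derivation:
Start: bits=000000000
After insert 'jay': sets bits 5 8 -> bits=000001001
After insert 'fox': sets bits 2 3 -> bits=001101001
After insert 'cow': sets bits 0 1 -> bits=111101001
After insert 'ant': sets bits 4 6 -> bits=111111101
After insert 'owl': sets bits 4 7 -> bits=111111111
After insert 'ram': sets bits 4 6 -> bits=111111111
Not inserted: pig — query each against bits=111111111:
query pig: checks bit0=1, bit1=1 (all 1) -> maybe => FALSE POSITIVE
False positives (alphabetical): pig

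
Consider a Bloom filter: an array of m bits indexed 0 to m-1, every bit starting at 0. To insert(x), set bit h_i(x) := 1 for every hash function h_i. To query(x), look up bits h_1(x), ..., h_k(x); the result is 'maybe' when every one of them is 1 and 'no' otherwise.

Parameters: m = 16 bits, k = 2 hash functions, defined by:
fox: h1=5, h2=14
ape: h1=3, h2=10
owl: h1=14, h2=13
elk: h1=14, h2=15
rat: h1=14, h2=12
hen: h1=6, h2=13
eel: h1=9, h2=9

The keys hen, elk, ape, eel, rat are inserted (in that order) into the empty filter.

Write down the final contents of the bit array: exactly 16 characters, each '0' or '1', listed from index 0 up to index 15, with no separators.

Answer: 0001001001101111

Derivation:
Start: bits=0000000000000000
After insert 'hen': sets bits 6 13 -> bits=0000001000000100
After insert 'elk': sets bits 14 15 -> bits=0000001000000111
After insert 'ape': sets bits 3 10 -> bits=0001001000100111
After insert 'eel': sets bits 9 -> bits=0001001001100111
After insert 'rat': sets bits 12 14 -> bits=0001001001101111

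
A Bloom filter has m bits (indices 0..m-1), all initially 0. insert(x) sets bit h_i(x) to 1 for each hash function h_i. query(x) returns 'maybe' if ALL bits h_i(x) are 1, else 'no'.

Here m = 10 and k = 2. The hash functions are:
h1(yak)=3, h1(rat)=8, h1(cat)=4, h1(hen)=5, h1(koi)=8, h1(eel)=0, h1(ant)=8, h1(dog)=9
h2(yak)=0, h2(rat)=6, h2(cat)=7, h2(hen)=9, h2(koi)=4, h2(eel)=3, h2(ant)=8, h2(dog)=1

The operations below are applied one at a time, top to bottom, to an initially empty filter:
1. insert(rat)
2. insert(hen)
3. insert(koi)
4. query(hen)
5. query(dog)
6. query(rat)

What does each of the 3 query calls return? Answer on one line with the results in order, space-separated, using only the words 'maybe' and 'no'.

Answer: maybe no maybe

Derivation:
Start: bits=0000000000
Op 1: insert rat -> sets bits 6 8 -> bits=0000001010
Op 2: insert hen -> sets bits 5 9 -> bits=0000011011
Op 3: insert koi -> sets bits 4 8 -> bits=0000111011
Op 4: query hen -> checks bit5=1, bit9=1 (all 1) -> maybe
Op 5: query dog -> checks bit1=0, bit9=1 (has a 0) -> no
Op 6: query rat -> checks bit6=1, bit8=1 (all 1) -> maybe
Query results in order: maybe no maybe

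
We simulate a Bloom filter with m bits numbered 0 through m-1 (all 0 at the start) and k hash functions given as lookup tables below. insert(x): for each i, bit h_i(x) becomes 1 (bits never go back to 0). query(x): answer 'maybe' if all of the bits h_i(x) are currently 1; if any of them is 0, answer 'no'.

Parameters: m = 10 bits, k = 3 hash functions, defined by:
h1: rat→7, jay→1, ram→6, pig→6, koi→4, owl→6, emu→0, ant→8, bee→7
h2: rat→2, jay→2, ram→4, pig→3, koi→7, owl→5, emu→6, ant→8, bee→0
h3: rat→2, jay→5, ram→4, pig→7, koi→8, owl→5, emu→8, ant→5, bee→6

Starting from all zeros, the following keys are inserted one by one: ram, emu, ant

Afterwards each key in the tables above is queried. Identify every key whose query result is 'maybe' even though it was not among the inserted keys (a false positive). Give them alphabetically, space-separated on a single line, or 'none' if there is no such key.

Answer: owl

Derivation:
Start: bits=0000000000
After insert 'ram': sets bits 4 6 -> bits=0000101000
After insert 'emu': sets bits 0 6 8 -> bits=1000101010
After insert 'ant': sets bits 5 8 -> bits=1000111010
Not inserted: bee jay koi owl pig rat — query each against bits=1000111010:
query bee: checks bit0=1, bit6=1, bit7=0 (has a 0) -> no => not a false positive
query jay: checks bit1=0, bit2=0, bit5=1 (has a 0) -> no => not a false positive
query koi: checks bit4=1, bit7=0, bit8=1 (has a 0) -> no => not a false positive
query owl: checks bit5=1, bit6=1 (all 1) -> maybe => FALSE POSITIVE
query pig: checks bit3=0, bit6=1, bit7=0 (has a 0) -> no => not a false positive
query rat: checks bit2=0, bit7=0 (has a 0) -> no => not a false positive
False positives (alphabetical): owl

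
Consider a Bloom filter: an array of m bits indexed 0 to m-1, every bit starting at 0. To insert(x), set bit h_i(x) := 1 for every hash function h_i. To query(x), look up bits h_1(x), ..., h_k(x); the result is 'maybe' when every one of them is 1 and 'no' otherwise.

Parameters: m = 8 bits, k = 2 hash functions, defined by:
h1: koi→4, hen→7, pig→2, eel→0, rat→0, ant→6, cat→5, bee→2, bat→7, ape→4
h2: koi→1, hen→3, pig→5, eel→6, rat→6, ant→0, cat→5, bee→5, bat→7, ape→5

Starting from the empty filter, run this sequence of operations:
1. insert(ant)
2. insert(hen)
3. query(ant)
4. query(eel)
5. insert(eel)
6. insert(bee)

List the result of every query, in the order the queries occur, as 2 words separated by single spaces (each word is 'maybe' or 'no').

Start: bits=00000000
Op 1: insert ant -> sets bits 0 6 -> bits=10000010
Op 2: insert hen -> sets bits 3 7 -> bits=10010011
Op 3: query ant -> checks bit0=1, bit6=1 (all 1) -> maybe
Op 4: query eel -> checks bit0=1, bit6=1 (all 1) -> maybe
Op 5: insert eel -> sets bits 0 6 -> bits=10010011
Op 6: insert bee -> sets bits 2 5 -> bits=10110111
Query results in order: maybe maybe

Answer: maybe maybe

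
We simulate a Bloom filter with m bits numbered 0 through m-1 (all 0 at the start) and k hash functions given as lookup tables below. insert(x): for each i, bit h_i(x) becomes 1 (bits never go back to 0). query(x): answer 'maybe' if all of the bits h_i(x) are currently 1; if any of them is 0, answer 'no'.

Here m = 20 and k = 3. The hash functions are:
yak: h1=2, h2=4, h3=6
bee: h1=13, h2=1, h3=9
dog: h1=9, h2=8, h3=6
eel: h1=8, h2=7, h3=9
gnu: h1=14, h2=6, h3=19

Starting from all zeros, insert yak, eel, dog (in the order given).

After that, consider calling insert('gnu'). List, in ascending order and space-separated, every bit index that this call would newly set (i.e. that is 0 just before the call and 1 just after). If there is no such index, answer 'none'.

Start: bits=00000000000000000000
After insert 'yak': sets bits 2 4 6 -> bits=00101010000000000000
After insert 'eel': sets bits 7 8 9 -> bits=00101011110000000000
After insert 'dog': sets bits 6 8 9 -> bits=00101011110000000000
insert 'gnu' would touch bits 6 14 19; currently bit6=1, bit14=0, bit19=0
Bits that are 0 among those (would change 0->1): 14 19

Answer: 14 19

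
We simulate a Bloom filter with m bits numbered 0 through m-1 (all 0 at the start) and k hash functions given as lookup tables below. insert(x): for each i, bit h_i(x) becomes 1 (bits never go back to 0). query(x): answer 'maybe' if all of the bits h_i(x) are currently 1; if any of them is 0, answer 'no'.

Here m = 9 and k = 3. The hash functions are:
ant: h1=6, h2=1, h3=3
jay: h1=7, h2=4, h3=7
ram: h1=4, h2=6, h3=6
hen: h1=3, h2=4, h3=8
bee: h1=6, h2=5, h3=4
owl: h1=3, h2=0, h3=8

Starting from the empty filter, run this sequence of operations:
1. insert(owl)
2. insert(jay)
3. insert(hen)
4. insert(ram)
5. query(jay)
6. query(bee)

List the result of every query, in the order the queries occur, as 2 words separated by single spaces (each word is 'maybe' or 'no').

Answer: maybe no

Derivation:
Start: bits=000000000
Op 1: insert owl -> sets bits 0 3 8 -> bits=100100001
Op 2: insert jay -> sets bits 4 7 -> bits=100110011
Op 3: insert hen -> sets bits 3 4 8 -> bits=100110011
Op 4: insert ram -> sets bits 4 6 -> bits=100110111
Op 5: query jay -> checks bit4=1, bit7=1 (all 1) -> maybe
Op 6: query bee -> checks bit4=1, bit5=0, bit6=1 (has a 0) -> no
Query results in order: maybe no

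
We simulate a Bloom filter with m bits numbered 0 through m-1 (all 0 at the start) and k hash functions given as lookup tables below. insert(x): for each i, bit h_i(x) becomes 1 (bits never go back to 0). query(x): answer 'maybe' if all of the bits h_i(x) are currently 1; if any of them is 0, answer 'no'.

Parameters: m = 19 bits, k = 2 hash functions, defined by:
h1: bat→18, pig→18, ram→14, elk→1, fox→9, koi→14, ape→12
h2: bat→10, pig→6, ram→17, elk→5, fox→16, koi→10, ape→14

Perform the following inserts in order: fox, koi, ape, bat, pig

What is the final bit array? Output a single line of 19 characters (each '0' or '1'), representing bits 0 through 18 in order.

Answer: 0000001001101010101

Derivation:
Start: bits=0000000000000000000
After insert 'fox': sets bits 9 16 -> bits=0000000001000000100
After insert 'koi': sets bits 10 14 -> bits=0000000001100010100
After insert 'ape': sets bits 12 14 -> bits=0000000001101010100
After insert 'bat': sets bits 10 18 -> bits=0000000001101010101
After insert 'pig': sets bits 6 18 -> bits=0000001001101010101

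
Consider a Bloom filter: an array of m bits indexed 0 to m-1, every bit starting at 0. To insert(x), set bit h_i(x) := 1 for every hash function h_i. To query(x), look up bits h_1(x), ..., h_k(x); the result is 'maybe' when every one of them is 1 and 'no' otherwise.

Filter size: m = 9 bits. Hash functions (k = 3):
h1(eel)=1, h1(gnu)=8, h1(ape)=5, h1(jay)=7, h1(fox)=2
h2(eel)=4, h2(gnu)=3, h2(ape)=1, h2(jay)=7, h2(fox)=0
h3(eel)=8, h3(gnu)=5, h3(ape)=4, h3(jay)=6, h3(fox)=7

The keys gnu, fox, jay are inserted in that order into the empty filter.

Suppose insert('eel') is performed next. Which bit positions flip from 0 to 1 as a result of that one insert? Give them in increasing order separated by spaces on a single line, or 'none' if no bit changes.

Start: bits=000000000
After insert 'gnu': sets bits 3 5 8 -> bits=000101001
After insert 'fox': sets bits 0 2 7 -> bits=101101011
After insert 'jay': sets bits 6 7 -> bits=101101111
insert 'eel' would touch bits 1 4 8; currently bit1=0, bit4=0, bit8=1
Bits that are 0 among those (would change 0->1): 1 4

Answer: 1 4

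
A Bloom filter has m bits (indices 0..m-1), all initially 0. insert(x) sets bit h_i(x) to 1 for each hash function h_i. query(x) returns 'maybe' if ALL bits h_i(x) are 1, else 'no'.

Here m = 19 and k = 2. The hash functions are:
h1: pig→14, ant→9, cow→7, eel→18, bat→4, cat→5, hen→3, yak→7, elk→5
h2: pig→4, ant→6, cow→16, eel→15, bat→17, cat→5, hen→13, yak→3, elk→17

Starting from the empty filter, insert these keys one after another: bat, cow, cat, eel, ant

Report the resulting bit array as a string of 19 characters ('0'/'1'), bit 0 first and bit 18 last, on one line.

Start: bits=0000000000000000000
After insert 'bat': sets bits 4 17 -> bits=0000100000000000010
After insert 'cow': sets bits 7 16 -> bits=0000100100000000110
After insert 'cat': sets bits 5 -> bits=0000110100000000110
After insert 'eel': sets bits 15 18 -> bits=0000110100000001111
After insert 'ant': sets bits 6 9 -> bits=0000111101000001111

Answer: 0000111101000001111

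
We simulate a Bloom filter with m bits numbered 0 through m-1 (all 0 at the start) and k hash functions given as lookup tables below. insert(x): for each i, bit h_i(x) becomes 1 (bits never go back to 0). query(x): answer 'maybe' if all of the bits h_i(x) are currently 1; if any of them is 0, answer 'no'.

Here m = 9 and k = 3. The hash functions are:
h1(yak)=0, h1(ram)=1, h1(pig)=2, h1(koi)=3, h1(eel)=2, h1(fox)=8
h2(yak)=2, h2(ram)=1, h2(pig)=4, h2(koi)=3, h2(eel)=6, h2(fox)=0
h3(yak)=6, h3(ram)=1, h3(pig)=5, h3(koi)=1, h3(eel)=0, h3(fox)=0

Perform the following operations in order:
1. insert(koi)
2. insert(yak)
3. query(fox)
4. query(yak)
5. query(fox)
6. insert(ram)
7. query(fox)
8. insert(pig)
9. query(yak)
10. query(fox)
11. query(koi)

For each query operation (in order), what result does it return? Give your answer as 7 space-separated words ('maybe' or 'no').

Answer: no maybe no no maybe no maybe

Derivation:
Start: bits=000000000
Op 1: insert koi -> sets bits 1 3 -> bits=010100000
Op 2: insert yak -> sets bits 0 2 6 -> bits=111100100
Op 3: query fox -> checks bit0=1, bit8=0 (has a 0) -> no
Op 4: query yak -> checks bit0=1, bit2=1, bit6=1 (all 1) -> maybe
Op 5: query fox -> checks bit0=1, bit8=0 (has a 0) -> no
Op 6: insert ram -> sets bits 1 -> bits=111100100
Op 7: query fox -> checks bit0=1, bit8=0 (has a 0) -> no
Op 8: insert pig -> sets bits 2 4 5 -> bits=111111100
Op 9: query yak -> checks bit0=1, bit2=1, bit6=1 (all 1) -> maybe
Op 10: query fox -> checks bit0=1, bit8=0 (has a 0) -> no
Op 11: query koi -> checks bit1=1, bit3=1 (all 1) -> maybe
Query results in order: no maybe no no maybe no maybe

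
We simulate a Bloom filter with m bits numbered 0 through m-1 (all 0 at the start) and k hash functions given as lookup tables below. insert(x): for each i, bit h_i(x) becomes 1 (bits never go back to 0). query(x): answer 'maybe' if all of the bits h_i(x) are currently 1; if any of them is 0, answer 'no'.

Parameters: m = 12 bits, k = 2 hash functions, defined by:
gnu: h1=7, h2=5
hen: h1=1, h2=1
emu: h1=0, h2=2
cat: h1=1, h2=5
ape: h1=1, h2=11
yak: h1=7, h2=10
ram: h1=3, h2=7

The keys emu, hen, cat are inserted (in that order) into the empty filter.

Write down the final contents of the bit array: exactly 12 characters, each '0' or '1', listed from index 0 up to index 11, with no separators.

Answer: 111001000000

Derivation:
Start: bits=000000000000
After insert 'emu': sets bits 0 2 -> bits=101000000000
After insert 'hen': sets bits 1 -> bits=111000000000
After insert 'cat': sets bits 1 5 -> bits=111001000000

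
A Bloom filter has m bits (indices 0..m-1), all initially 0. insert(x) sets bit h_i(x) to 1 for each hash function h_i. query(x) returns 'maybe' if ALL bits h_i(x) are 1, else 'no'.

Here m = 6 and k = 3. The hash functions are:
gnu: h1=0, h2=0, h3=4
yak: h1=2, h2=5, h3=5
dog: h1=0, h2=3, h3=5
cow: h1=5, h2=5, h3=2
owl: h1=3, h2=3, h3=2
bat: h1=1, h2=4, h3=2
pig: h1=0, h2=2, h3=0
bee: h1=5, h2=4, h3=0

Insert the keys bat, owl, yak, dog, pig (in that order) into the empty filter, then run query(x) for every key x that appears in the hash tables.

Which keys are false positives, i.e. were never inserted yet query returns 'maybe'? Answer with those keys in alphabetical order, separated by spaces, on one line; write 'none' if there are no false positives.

Answer: bee cow gnu

Derivation:
Start: bits=000000
After insert 'bat': sets bits 1 2 4 -> bits=011010
After insert 'owl': sets bits 2 3 -> bits=011110
After insert 'yak': sets bits 2 5 -> bits=011111
After insert 'dog': sets bits 0 3 5 -> bits=111111
After insert 'pig': sets bits 0 2 -> bits=111111
Not inserted: bee cow gnu — query each against bits=111111:
query bee: checks bit0=1, bit4=1, bit5=1 (all 1) -> maybe => FALSE POSITIVE
query cow: checks bit2=1, bit5=1 (all 1) -> maybe => FALSE POSITIVE
query gnu: checks bit0=1, bit4=1 (all 1) -> maybe => FALSE POSITIVE
False positives (alphabetical): bee cow gnu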